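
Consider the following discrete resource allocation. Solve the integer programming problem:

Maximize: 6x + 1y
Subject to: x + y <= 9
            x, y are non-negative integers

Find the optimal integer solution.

Objective: 6x + 1y, constraint: x + y <= 9
Coefficient of x is 6 >= coefficient of y is 1, so allocate the entire budget to x.
Optimal: x = 9, y = 0, value = 54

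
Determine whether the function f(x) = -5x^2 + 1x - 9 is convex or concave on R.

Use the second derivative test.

f(x) = -5x^2 + 1x - 9
f'(x) = -10x + 1
f''(x) = -10
Since f''(x) = -10 < 0 for all x, f is concave on R.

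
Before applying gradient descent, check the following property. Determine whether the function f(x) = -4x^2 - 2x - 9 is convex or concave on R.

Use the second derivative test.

f(x) = -4x^2 - 2x - 9
f'(x) = -8x - 2
f''(x) = -8
Since f''(x) = -8 < 0 for all x, f is concave on R.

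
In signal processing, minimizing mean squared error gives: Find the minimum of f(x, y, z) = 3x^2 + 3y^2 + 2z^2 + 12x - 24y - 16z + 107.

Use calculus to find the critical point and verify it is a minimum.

f(x,y,z) = 3x^2 + 3y^2 + 2z^2 + 12x - 24y - 16z + 107
df/dx = 6x + (12) = 0 => x = -2
df/dy = 6y + (-24) = 0 => y = 4
df/dz = 4z + (-16) = 0 => z = 4
f(-2,4,4) = 3*(-2)^2 + 3*(4)^2 + 2*(4)^2 + 12*(-2) + -24*(4) + -16*(4) + 107 = 15
Hessian is diagonal with entries 6, 6, 4 > 0, confirmed minimum.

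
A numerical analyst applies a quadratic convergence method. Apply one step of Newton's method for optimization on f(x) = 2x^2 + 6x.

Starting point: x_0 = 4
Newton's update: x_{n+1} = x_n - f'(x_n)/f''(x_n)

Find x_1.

f(x) = 2x^2 + 6x
f'(x) = 4x + (6), f''(x) = 4
Newton step: x_1 = x_0 - f'(x_0)/f''(x_0)
f'(4) = 22
x_1 = 4 - 22/4 = -3/2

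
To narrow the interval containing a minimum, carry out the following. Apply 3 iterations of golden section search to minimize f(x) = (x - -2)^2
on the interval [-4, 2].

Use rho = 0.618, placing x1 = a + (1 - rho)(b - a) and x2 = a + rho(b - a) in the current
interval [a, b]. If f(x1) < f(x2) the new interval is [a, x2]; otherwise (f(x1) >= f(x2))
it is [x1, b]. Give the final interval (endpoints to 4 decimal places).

Golden section search for min of f(x) = (x - -2)^2 on [-4, 2].
Each step: x1 = a + (1 - rho)(b - a), x2 = a + rho(b - a); if f(x1) < f(x2) keep [a, x2], otherwise keep [x1, b].
Step 1: [-4.0000, 2.0000], x1=-1.7080 (f=0.0853), x2=-0.2920 (f=2.9173); f(x1) < f(x2) => keep [-4.0000, -0.2920]
Step 2: [-4.0000, -0.2920], x1=-2.5835 (f=0.3405), x2=-1.7085 (f=0.0850); f(x1) > f(x2) => keep [-2.5835, -0.2920]
Step 3: [-2.5835, -0.2920], x1=-1.7082 (f=0.0852), x2=-1.1674 (f=0.6933); f(x1) < f(x2) => keep [-2.5835, -1.1674]
Final interval: [-2.5835, -1.1674]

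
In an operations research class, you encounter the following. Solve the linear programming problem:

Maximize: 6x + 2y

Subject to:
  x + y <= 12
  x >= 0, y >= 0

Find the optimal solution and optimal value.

The feasible region has vertices at [(0, 0), (12, 0), (0, 12)].
Checking objective 6x + 2y at each vertex:
  (0, 0): 6*0 + 2*0 = 0
  (12, 0): 6*12 + 2*0 = 72
  (0, 12): 6*0 + 2*12 = 24
Maximum is 72 at (12, 0).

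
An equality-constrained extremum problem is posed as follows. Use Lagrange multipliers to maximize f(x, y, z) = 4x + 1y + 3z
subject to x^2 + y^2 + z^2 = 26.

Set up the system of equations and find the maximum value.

Lagrange conditions: 4 = 2*lambda*x, 1 = 2*lambda*y, 3 = 2*lambda*z
So x:4 = y:1 = z:3, i.e. x = 4t, y = 1t, z = 3t
Constraint: t^2*(4^2 + 1^2 + 3^2) = 26
  t^2 * 26 = 26  =>  t = sqrt(1)
Maximum = 4*4t + 1*1t + 3*3t = 26*sqrt(1) = 26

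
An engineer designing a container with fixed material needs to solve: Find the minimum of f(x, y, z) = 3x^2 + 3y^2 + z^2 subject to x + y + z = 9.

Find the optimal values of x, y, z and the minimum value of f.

Using Lagrange multipliers on f = 3x^2 + 3y^2 + z^2 with constraint x + y + z = 9:
Conditions: 2*3*x = lambda, 2*3*y = lambda, 2*1*z = lambda
So x = lambda/6, y = lambda/6, z = lambda/2
Substituting into constraint: lambda * (5/6) = 9
lambda = 54/5
x = 9/5, y = 9/5, z = 27/5
Minimum value = 243/5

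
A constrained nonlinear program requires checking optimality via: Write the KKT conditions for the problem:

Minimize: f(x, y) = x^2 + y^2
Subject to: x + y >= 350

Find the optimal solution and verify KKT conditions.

KKT conditions for min x^2 + y^2 s.t. x + y >= 350:
Stationarity: 2x = mu, 2y = mu
So x = y = mu/2.
Complementary slackness: mu*(x + y - 350) = 0
Primal feasibility: x + y >= 350; dual feasibility: mu >= 0
If mu = 0 then x = y = 0, but 0 + 0 < 350 is infeasible, so the constraint is active.
Constraint active: x + y = 2*(mu/2) = 350 => mu = 350
x = y = 175, f = 61250
Verify: stationarity 2*175 = 350 = mu; primal 175 + 175 = 350 >= 350; dual mu = 350 >= 0; complementary slackness 350*(350 - 350) = 0. All KKT conditions hold.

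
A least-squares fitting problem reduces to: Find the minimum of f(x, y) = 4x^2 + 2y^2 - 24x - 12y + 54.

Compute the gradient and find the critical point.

f(x,y) = 4x^2 + 2y^2 - 24x - 12y + 54
df/dx = 8x + (-24) = 0  =>  x = 3
df/dy = 4y + (-12) = 0  =>  y = 3
f(3, 3) = 4*(3)^2 + 2*(3)^2 + -24*(3) + -12*(3) + 54 = 0
Hessian is diagonal with entries 8, 4 > 0, so this is a minimum.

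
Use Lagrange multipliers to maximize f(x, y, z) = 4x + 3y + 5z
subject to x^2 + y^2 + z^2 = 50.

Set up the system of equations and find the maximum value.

Lagrange conditions: 4 = 2*lambda*x, 3 = 2*lambda*y, 5 = 2*lambda*z
So x:4 = y:3 = z:5, i.e. x = 4t, y = 3t, z = 5t
Constraint: t^2*(4^2 + 3^2 + 5^2) = 50
  t^2 * 50 = 50  =>  t = sqrt(1)
Maximum = 4*4t + 3*3t + 5*5t = 50*sqrt(1) = 50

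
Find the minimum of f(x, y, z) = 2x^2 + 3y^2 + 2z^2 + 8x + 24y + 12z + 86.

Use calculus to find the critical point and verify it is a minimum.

f(x,y,z) = 2x^2 + 3y^2 + 2z^2 + 8x + 24y + 12z + 86
df/dx = 4x + (8) = 0 => x = -2
df/dy = 6y + (24) = 0 => y = -4
df/dz = 4z + (12) = 0 => z = -3
f(-2,-4,-3) = 2*(-2)^2 + 3*(-4)^2 + 2*(-3)^2 + 8*(-2) + 24*(-4) + 12*(-3) + 86 = 12
Hessian is diagonal with entries 4, 6, 4 > 0, confirmed minimum.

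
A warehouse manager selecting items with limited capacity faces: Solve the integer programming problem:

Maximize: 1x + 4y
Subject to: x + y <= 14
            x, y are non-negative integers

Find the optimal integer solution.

Objective: 1x + 4y, constraint: x + y <= 14
Coefficient of y is 4 > coefficient of x is 1, so allocate the entire budget to y.
Optimal: x = 0, y = 14, value = 56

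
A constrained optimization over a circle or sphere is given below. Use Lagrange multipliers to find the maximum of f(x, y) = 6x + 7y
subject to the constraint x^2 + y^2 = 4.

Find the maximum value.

Set up Lagrange conditions: grad f = lambda * grad g
  6 = 2*lambda*x
  7 = 2*lambda*y
From these: x/y = 6/7, so x = 6t, y = 7t for some t.
Substitute into constraint: (6t)^2 + (7t)^2 = 4
  t^2 * 85 = 4
  t = sqrt(4/85)
Maximum = 6*x + 7*y = (6^2 + 7^2)*t = 85 * sqrt(4/85) = sqrt(340)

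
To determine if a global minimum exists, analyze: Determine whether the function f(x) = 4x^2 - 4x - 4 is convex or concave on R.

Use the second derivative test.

f(x) = 4x^2 - 4x - 4
f'(x) = 8x - 4
f''(x) = 8
Since f''(x) = 8 > 0 for all x, f is convex on R.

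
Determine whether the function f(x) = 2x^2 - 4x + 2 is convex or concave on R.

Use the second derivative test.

f(x) = 2x^2 - 4x + 2
f'(x) = 4x - 4
f''(x) = 4
Since f''(x) = 4 > 0 for all x, f is convex on R.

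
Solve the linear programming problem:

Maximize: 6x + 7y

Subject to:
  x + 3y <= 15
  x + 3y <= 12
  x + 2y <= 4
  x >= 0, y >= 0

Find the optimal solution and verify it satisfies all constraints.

Feasible vertices: (0, 0), (0, 2), (4, 0)
Objective 6x + 7y at each vertex:
  (0, 0): 0
  (0, 2): 14
  (4, 0): 24
Maximum is 24 at (4, 0).
Verify constraints at (x, y) = (4, 0):
  1*4 + 3*0 = 4 <= 15
  1*4 + 3*0 = 4 <= 12
  1*4 + 2*0 = 4 <= 4 (active)
  x = 4 >= 0, y = 0 >= 0. All constraints satisfied.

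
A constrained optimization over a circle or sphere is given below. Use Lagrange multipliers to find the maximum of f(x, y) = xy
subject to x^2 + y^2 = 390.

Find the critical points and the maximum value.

Lagrange conditions: y = 2*lambda*x and x = 2*lambda*y
If x = 0 then y = 0, violating the constraint, so x, y != 0.
Dividing: y/x = x/y => x^2 = y^2 => y = x or y = -x
Constraint: 2x^2 = 390 => x^2 = 195 => x = +/-sqrt(195)
Critical points: (sqrt(195), sqrt(195)), (-sqrt(195), -sqrt(195)), (sqrt(195), -sqrt(195)), (-sqrt(195), sqrt(195))
  y = x:  xy = x^2 = 195  at (sqrt(195), sqrt(195)) and (-sqrt(195), -sqrt(195))
  y = -x: xy = -x^2 = -195 at (sqrt(195), -sqrt(195)) and (-sqrt(195), sqrt(195))
Maximum xy = 195 at (sqrt(195), sqrt(195)) and (-sqrt(195), -sqrt(195))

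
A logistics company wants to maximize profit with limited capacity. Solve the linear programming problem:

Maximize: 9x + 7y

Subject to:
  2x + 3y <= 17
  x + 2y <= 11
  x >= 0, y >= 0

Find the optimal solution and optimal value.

Feasible vertices: (0, 0), (0, 11/2), (1, 5), (17/2, 0)
Objective 9x + 7y at each:
  (0, 0): 0
  (0, 11/2): 77/2
  (1, 5): 44
  (17/2, 0): 153/2
Maximum is 153/2 at (17/2, 0).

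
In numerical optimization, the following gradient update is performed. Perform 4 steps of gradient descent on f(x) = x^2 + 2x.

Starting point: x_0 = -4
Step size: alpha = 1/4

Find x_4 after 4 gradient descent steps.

f(x) = x^2 + 2x, f'(x) = 2x + (2)
Step 1: f'(-4) = -6, x_1 = -4 - 1/4 * -6 = -5/2
Step 2: f'(-5/2) = -3, x_2 = -5/2 - 1/4 * -3 = -7/4
Step 3: f'(-7/4) = -3/2, x_3 = -7/4 - 1/4 * -3/2 = -11/8
Step 4: f'(-11/8) = -3/4, x_4 = -11/8 - 1/4 * -3/4 = -19/16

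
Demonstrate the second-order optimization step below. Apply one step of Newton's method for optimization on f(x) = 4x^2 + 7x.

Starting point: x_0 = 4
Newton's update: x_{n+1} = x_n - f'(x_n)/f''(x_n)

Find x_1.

f(x) = 4x^2 + 7x
f'(x) = 8x + (7), f''(x) = 8
Newton step: x_1 = x_0 - f'(x_0)/f''(x_0)
f'(4) = 39
x_1 = 4 - 39/8 = -7/8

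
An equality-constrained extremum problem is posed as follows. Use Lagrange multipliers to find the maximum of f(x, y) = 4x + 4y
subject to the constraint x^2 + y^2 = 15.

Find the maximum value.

Set up Lagrange conditions: grad f = lambda * grad g
  4 = 2*lambda*x
  4 = 2*lambda*y
From these: x/y = 4/4, so x = 4t, y = 4t for some t.
Substitute into constraint: (4t)^2 + (4t)^2 = 15
  t^2 * 32 = 15
  t = sqrt(15/32)
Maximum = 4*x + 4*y = (4^2 + 4^2)*t = 32 * sqrt(15/32) = sqrt(480)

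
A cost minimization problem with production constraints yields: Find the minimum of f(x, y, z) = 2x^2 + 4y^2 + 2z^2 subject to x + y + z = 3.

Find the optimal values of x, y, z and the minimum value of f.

Using Lagrange multipliers on f = 2x^2 + 4y^2 + 2z^2 with constraint x + y + z = 3:
Conditions: 2*2*x = lambda, 2*4*y = lambda, 2*2*z = lambda
So x = lambda/4, y = lambda/8, z = lambda/4
Substituting into constraint: lambda * (5/8) = 3
lambda = 24/5
x = 6/5, y = 3/5, z = 6/5
Minimum value = 36/5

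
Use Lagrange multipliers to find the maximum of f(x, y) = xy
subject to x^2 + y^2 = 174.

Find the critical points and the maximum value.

Lagrange conditions: y = 2*lambda*x and x = 2*lambda*y
If x = 0 then y = 0, violating the constraint, so x, y != 0.
Dividing: y/x = x/y => x^2 = y^2 => y = x or y = -x
Constraint: 2x^2 = 174 => x^2 = 87 => x = +/-sqrt(87)
Critical points: (sqrt(87), sqrt(87)), (-sqrt(87), -sqrt(87)), (sqrt(87), -sqrt(87)), (-sqrt(87), sqrt(87))
  y = x:  xy = x^2 = 87  at (sqrt(87), sqrt(87)) and (-sqrt(87), -sqrt(87))
  y = -x: xy = -x^2 = -87 at (sqrt(87), -sqrt(87)) and (-sqrt(87), sqrt(87))
Maximum xy = 87 at (sqrt(87), sqrt(87)) and (-sqrt(87), -sqrt(87))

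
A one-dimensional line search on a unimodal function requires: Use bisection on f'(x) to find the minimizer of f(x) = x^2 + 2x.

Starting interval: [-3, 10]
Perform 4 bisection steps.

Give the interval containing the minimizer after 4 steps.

Finding critical point of f(x) = x^2 + 2x using bisection on f'(x) = 2x + 2.
f'(x) = 0 when x = -1.
Starting interval: [-3, 10]
Step 1: mid = 7/2, f'(mid) = 9, new interval = [-3, 7/2]
Step 2: mid = 1/4, f'(mid) = 5/2, new interval = [-3, 1/4]
Step 3: mid = -11/8, f'(mid) = -3/4, new interval = [-11/8, 1/4]
Step 4: mid = -9/16, f'(mid) = 7/8, new interval = [-11/8, -9/16]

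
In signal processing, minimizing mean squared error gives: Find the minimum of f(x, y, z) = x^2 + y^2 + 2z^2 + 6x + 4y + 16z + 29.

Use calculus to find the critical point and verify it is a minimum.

f(x,y,z) = x^2 + y^2 + 2z^2 + 6x + 4y + 16z + 29
df/dx = 2x + (6) = 0 => x = -3
df/dy = 2y + (4) = 0 => y = -2
df/dz = 4z + (16) = 0 => z = -4
f(-3,-2,-4) = 1*(-3)^2 + 1*(-2)^2 + 2*(-4)^2 + 6*(-3) + 4*(-2) + 16*(-4) + 29 = -16
Hessian is diagonal with entries 2, 2, 4 > 0, confirmed minimum.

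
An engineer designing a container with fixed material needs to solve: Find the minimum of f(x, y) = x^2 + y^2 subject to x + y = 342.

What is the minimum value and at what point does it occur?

Substitute y = 342 - x into f(x,y) = x^2 + y^2:
g(x) = x^2 + (342 - x)^2 = 2x^2 - 684x + 116964
g'(x) = 4x - 684 = 0  =>  x = 171
y = 342 - 171 = 171
Minimum value = 171^2 + 171^2 = 58482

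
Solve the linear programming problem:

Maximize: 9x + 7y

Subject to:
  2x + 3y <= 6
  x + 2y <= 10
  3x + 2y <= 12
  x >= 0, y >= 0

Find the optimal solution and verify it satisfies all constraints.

Feasible vertices: (0, 0), (0, 2), (3, 0)
Objective 9x + 7y at each vertex:
  (0, 0): 0
  (0, 2): 14
  (3, 0): 27
Maximum is 27 at (3, 0).
Verify constraints at (x, y) = (3, 0):
  2*3 + 3*0 = 6 <= 6 (active)
  1*3 + 2*0 = 3 <= 10
  3*3 + 2*0 = 9 <= 12
  x = 3 >= 0, y = 0 >= 0. All constraints satisfied.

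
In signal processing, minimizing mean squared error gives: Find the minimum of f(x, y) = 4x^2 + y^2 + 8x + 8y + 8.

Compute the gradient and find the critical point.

f(x,y) = 4x^2 + y^2 + 8x + 8y + 8
df/dx = 8x + (8) = 0  =>  x = -1
df/dy = 2y + (8) = 0  =>  y = -4
f(-1, -4) = 4*(-1)^2 + 1*(-4)^2 + 8*(-1) + 8*(-4) + 8 = -12
Hessian is diagonal with entries 8, 2 > 0, so this is a minimum.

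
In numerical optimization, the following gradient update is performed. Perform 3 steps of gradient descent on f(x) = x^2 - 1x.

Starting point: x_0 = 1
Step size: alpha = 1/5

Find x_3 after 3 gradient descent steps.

f(x) = x^2 - 1x, f'(x) = 2x + (-1)
Step 1: f'(1) = 1, x_1 = 1 - 1/5 * 1 = 4/5
Step 2: f'(4/5) = 3/5, x_2 = 4/5 - 1/5 * 3/5 = 17/25
Step 3: f'(17/25) = 9/25, x_3 = 17/25 - 1/5 * 9/25 = 76/125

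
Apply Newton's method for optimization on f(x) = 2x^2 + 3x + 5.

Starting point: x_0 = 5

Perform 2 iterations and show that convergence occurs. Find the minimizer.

f(x) = 2x^2 + 3x + 5, f'(x) = 4x + (3), f''(x) = 4
Step 1: f'(5) = 23, x_1 = 5 - 23/4 = -3/4
Step 2: f'(-3/4) = 0, x_2 = -3/4 (converged)
Newton's method converges in 1 step for quadratics.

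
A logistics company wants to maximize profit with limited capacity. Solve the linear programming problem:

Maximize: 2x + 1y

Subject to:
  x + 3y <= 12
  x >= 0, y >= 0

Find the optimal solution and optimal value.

The feasible region has vertices at [(0, 0), (12, 0), (0, 4)].
Checking objective 2x + 1y at each vertex:
  (0, 0): 2*0 + 1*0 = 0
  (12, 0): 2*12 + 1*0 = 24
  (0, 4): 2*0 + 1*4 = 4
Maximum is 24 at (12, 0).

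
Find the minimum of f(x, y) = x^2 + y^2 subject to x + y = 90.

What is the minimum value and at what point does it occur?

Substitute y = 90 - x into f(x,y) = x^2 + y^2:
g(x) = x^2 + (90 - x)^2 = 2x^2 - 180x + 8100
g'(x) = 4x - 180 = 0  =>  x = 45
y = 90 - 45 = 45
Minimum value = 45^2 + 45^2 = 4050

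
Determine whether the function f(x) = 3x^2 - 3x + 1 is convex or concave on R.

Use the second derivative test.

f(x) = 3x^2 - 3x + 1
f'(x) = 6x - 3
f''(x) = 6
Since f''(x) = 6 > 0 for all x, f is convex on R.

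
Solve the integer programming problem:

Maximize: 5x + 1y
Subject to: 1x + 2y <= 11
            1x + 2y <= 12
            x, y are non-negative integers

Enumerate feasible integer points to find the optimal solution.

Constraint 1: 1x + 2y <= 11
Constraint 2: 1x + 2y <= 12
Feasible x range (need y >= 0): 0 <= x <= min(11/1, 12/1) => x in {0, ..., 11}.
Enumerate feasible integer points row by row (the coefficient of y is 1 > 0, so for each x the largest feasible y gives the best value):
  x = 0: y <= min((11 - 1*0)/2, (12 - 1*0)/2) => y in {0, ..., 5}; best 5*0 + 1*5 = 5
  x = 1: y <= min((11 - 1*1)/2, (12 - 1*1)/2) => y in {0, ..., 5}; best 5*1 + 1*5 = 10
  x = 2: y <= min((11 - 1*2)/2, (12 - 1*2)/2) => y in {0, ..., 4}; best 5*2 + 1*4 = 14
  x = 3: y <= min((11 - 1*3)/2, (12 - 1*3)/2) => y in {0, ..., 4}; best 5*3 + 1*4 = 19
  x = 4: y <= min((11 - 1*4)/2, (12 - 1*4)/2) => y in {0, ..., 3}; best 5*4 + 1*3 = 23
  x = 5: y <= min((11 - 1*5)/2, (12 - 1*5)/2) => y in {0, ..., 3}; best 5*5 + 1*3 = 28
  x = 6: y <= min((11 - 1*6)/2, (12 - 1*6)/2) => y in {0, ..., 2}; best 5*6 + 1*2 = 32
  x = 7: y <= min((11 - 1*7)/2, (12 - 1*7)/2) => y in {0, ..., 2}; best 5*7 + 1*2 = 37
  x = 8: y <= min((11 - 1*8)/2, (12 - 1*8)/2) => y in {0, ..., 1}; best 5*8 + 1*1 = 41
  x = 9: y <= min((11 - 1*9)/2, (12 - 1*9)/2) => y in {0, ..., 1}; best 5*9 + 1*1 = 46
  x = 10: y <= min((11 - 1*10)/2, (12 - 1*10)/2) => y in {0}; best 5*10 + 1*0 = 50
  x = 11: y <= min((11 - 1*11)/2, (12 - 1*11)/2) => y in {0}; best 5*11 + 1*0 = 55
The maximum 5x + 1y = 55 is achieved at x = 11, y = 0.
Check: 1*11 + 2*0 = 11 <= 11 and 1*11 + 2*0 = 11 <= 12.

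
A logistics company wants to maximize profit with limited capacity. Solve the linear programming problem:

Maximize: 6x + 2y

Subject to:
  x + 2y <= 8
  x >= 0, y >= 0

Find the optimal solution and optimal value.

The feasible region has vertices at [(0, 0), (8, 0), (0, 4)].
Checking objective 6x + 2y at each vertex:
  (0, 0): 6*0 + 2*0 = 0
  (8, 0): 6*8 + 2*0 = 48
  (0, 4): 6*0 + 2*4 = 8
Maximum is 48 at (8, 0).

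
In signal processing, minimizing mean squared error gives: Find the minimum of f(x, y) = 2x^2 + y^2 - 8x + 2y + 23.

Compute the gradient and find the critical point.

f(x,y) = 2x^2 + y^2 - 8x + 2y + 23
df/dx = 4x + (-8) = 0  =>  x = 2
df/dy = 2y + (2) = 0  =>  y = -1
f(2, -1) = 2*(2)^2 + 1*(-1)^2 + -8*(2) + 2*(-1) + 23 = 14
Hessian is diagonal with entries 4, 2 > 0, so this is a minimum.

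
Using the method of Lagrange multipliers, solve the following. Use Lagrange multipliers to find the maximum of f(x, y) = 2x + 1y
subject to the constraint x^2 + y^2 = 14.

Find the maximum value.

Set up Lagrange conditions: grad f = lambda * grad g
  2 = 2*lambda*x
  1 = 2*lambda*y
From these: x/y = 2/1, so x = 2t, y = 1t for some t.
Substitute into constraint: (2t)^2 + (1t)^2 = 14
  t^2 * 5 = 14
  t = sqrt(14/5)
Maximum = 2*x + 1*y = (2^2 + 1^2)*t = 5 * sqrt(14/5) = sqrt(70)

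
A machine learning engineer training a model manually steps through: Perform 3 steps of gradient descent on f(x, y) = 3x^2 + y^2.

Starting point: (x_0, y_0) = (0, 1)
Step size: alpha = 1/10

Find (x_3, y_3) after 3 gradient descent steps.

f(x,y) = 3x^2 + y^2
grad_x = 6x + 0y, grad_y = 2y + 0x
Step 1: grad = (0, 2), (0, 4/5)
Step 2: grad = (0, 8/5), (0, 16/25)
Step 3: grad = (0, 32/25), (0, 64/125)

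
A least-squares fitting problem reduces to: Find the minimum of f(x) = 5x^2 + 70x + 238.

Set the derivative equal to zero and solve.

f(x) = 5x^2 + 70x + 238
f'(x) = 10x + (70) = 0
x = -70/10 = -7
f(-7) = -7
Since f''(x) = 10 > 0, this is a minimum.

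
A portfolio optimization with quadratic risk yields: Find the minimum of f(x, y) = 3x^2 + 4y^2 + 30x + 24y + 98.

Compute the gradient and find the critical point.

f(x,y) = 3x^2 + 4y^2 + 30x + 24y + 98
df/dx = 6x + (30) = 0  =>  x = -5
df/dy = 8y + (24) = 0  =>  y = -3
f(-5, -3) = 3*(-5)^2 + 4*(-3)^2 + 30*(-5) + 24*(-3) + 98 = -13
Hessian is diagonal with entries 6, 8 > 0, so this is a minimum.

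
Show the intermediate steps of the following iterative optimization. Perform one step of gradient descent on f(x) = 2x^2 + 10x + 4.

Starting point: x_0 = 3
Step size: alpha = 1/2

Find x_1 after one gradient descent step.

f(x) = 2x^2 + 10x + 4
f'(x) = 4x + 10
f'(3) = 4*3 + (10) = 22
x_1 = x_0 - alpha * f'(x_0) = 3 - 1/2 * 22 = -8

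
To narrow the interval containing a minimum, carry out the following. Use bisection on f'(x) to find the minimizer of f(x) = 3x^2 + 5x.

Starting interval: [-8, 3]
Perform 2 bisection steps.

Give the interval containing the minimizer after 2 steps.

Finding critical point of f(x) = 3x^2 + 5x using bisection on f'(x) = 6x + 5.
f'(x) = 0 when x = -5/6.
Starting interval: [-8, 3]
Step 1: mid = -5/2, f'(mid) = -10, new interval = [-5/2, 3]
Step 2: mid = 1/4, f'(mid) = 13/2, new interval = [-5/2, 1/4]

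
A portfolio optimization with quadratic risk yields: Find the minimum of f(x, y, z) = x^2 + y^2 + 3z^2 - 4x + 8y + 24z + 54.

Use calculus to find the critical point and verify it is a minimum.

f(x,y,z) = x^2 + y^2 + 3z^2 - 4x + 8y + 24z + 54
df/dx = 2x + (-4) = 0 => x = 2
df/dy = 2y + (8) = 0 => y = -4
df/dz = 6z + (24) = 0 => z = -4
f(2,-4,-4) = 1*(2)^2 + 1*(-4)^2 + 3*(-4)^2 + -4*(2) + 8*(-4) + 24*(-4) + 54 = -14
Hessian is diagonal with entries 2, 2, 6 > 0, confirmed minimum.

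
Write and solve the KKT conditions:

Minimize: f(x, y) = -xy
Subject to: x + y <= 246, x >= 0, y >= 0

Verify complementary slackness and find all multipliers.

Problem: min -xy s.t. x + y <= 246 (multiplier lambda), x >= 0 (mu_x), y >= 0 (mu_y)
KKT stationarity: -y + lambda - mu_x = 0, -x + lambda - mu_y = 0, with lambda, mu_x, mu_y >= 0
Complementary slackness: lambda*(x + y - 246) = 0, mu_x*x = 0, mu_y*y = 0
If lambda = 0: y = -mu_x <= 0 and x = -mu_y <= 0 force x = y = 0 with f = 0; but x = y = 123 is feasible with f = -15129 < 0, so this is not the minimum. Hence lambda > 0 and x + y = 246.
Try x > 0, y > 0 (so mu_x = mu_y = 0): y = lambda, x = lambda => x = y = lambda
x + y = 246 => 2*lambda = 246 => lambda = 123
x* = y* = 123 > 0, consistent with mu_x = mu_y = 0.
(Any feasible point with x = 0 or y = 0 has f = 0 > -15129, so the minimum is not on those boundaries.)
min(-xy) = -15129 (i.e. max xy = 15129)
Multipliers: lambda = 123, mu_x = 0, mu_y = 0
Complementary slackness: lambda*(x + y - 246) = 123*(123 + 123 - 246) = 0, mu_x*x = 0*123 = 0, mu_y*y = 0*123 = 0. Satisfied.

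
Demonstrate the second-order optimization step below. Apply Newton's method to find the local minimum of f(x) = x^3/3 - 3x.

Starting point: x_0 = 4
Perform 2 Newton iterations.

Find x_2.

f(x) = x^3/3 - 3x
f'(x) = x^2 - 3, f''(x) = 2x
Newton update: x_{n+1} = x_n - (x_n^2 - 3)/(2*x_n)
Step 1: x_0 = 4, f'=13, f''=8, x_1 = 19/8
Step 2: x_1 = 19/8, f'=169/64, f''=19/4, x_2 = 553/304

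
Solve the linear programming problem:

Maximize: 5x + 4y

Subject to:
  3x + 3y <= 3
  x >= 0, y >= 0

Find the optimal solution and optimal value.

The feasible region has vertices at [(0, 0), (1, 0), (0, 1)].
Checking objective 5x + 4y at each vertex:
  (0, 0): 5*0 + 4*0 = 0
  (1, 0): 5*1 + 4*0 = 5
  (0, 1): 5*0 + 4*1 = 4
Maximum is 5 at (1, 0).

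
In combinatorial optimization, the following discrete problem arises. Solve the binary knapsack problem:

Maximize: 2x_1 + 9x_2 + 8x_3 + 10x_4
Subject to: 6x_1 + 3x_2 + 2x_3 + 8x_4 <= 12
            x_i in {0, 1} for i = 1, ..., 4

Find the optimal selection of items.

Items: item 1 (v=2, w=6), item 2 (v=9, w=3), item 3 (v=8, w=2), item 4 (v=10, w=8)
Capacity: 12
Checking all 16 subsets (w = total weight, v = total value):
  {}: w = 0, v = 0
  {1}: w = 6, v = 2
  {2}: w = 3, v = 9
  {3}: w = 2, v = 8
  {4}: w = 8, v = 10
  {1, 2}: w = 9, v = 11
  {1, 3}: w = 8, v = 10
  {1, 4}: w = 14 > 12, infeasible
  {2, 3}: w = 5, v = 17
  {2, 4}: w = 11, v = 19
  {3, 4}: w = 10, v = 18
  {1, 2, 3}: w = 11, v = 19
  {1, 2, 4}: w = 17 > 12, infeasible
  {1, 3, 4}: w = 16 > 12, infeasible
  {2, 3, 4}: w = 13 > 12, infeasible
  {1, 2, 3, 4}: w = 19 > 12, infeasible
Best feasible subset: items [2, 4]
(The same value 19 is also attained by {1, 2, 3}.)
Total weight: 11 <= 12, total value: 19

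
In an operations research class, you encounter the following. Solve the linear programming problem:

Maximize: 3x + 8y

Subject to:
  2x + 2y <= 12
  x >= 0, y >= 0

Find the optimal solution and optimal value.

The feasible region has vertices at [(0, 0), (6, 0), (0, 6)].
Checking objective 3x + 8y at each vertex:
  (0, 0): 3*0 + 8*0 = 0
  (6, 0): 3*6 + 8*0 = 18
  (0, 6): 3*0 + 8*6 = 48
Maximum is 48 at (0, 6).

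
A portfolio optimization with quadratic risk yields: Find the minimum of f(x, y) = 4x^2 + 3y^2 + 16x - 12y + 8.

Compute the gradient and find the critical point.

f(x,y) = 4x^2 + 3y^2 + 16x - 12y + 8
df/dx = 8x + (16) = 0  =>  x = -2
df/dy = 6y + (-12) = 0  =>  y = 2
f(-2, 2) = 4*(-2)^2 + 3*(2)^2 + 16*(-2) + -12*(2) + 8 = -20
Hessian is diagonal with entries 8, 6 > 0, so this is a minimum.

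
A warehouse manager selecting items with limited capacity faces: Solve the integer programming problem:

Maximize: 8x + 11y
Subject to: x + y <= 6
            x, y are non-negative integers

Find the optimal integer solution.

Objective: 8x + 11y, constraint: x + y <= 6
Coefficient of y is 11 > coefficient of x is 8, so allocate the entire budget to y.
Optimal: x = 0, y = 6, value = 66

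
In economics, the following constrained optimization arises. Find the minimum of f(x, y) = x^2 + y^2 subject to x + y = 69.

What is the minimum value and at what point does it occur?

Substitute y = 69 - x into f(x,y) = x^2 + y^2:
g(x) = x^2 + (69 - x)^2 = 2x^2 - 138x + 4761
g'(x) = 4x - 138 = 0  =>  x = 69/2
y = 69 - 69/2 = 69/2
Minimum value = (69/2)^2 + (69/2)^2 = 4761/2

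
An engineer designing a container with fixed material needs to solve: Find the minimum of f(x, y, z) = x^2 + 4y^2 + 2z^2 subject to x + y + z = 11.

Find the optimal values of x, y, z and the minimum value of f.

Using Lagrange multipliers on f = x^2 + 4y^2 + 2z^2 with constraint x + y + z = 11:
Conditions: 2*1*x = lambda, 2*4*y = lambda, 2*2*z = lambda
So x = lambda/2, y = lambda/8, z = lambda/4
Substituting into constraint: lambda * (7/8) = 11
lambda = 88/7
x = 44/7, y = 11/7, z = 22/7
Minimum value = 484/7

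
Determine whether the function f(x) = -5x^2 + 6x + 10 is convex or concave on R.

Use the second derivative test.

f(x) = -5x^2 + 6x + 10
f'(x) = -10x + 6
f''(x) = -10
Since f''(x) = -10 < 0 for all x, f is concave on R.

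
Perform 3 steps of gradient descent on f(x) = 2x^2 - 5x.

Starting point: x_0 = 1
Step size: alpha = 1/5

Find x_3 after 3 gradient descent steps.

f(x) = 2x^2 - 5x, f'(x) = 4x + (-5)
Step 1: f'(1) = -1, x_1 = 1 - 1/5 * -1 = 6/5
Step 2: f'(6/5) = -1/5, x_2 = 6/5 - 1/5 * -1/5 = 31/25
Step 3: f'(31/25) = -1/25, x_3 = 31/25 - 1/5 * -1/25 = 156/125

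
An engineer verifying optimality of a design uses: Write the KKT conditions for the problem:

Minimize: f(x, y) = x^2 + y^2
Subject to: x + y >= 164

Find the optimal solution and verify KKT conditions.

KKT conditions for min x^2 + y^2 s.t. x + y >= 164:
Stationarity: 2x = mu, 2y = mu
So x = y = mu/2.
Complementary slackness: mu*(x + y - 164) = 0
Primal feasibility: x + y >= 164; dual feasibility: mu >= 0
If mu = 0 then x = y = 0, but 0 + 0 < 164 is infeasible, so the constraint is active.
Constraint active: x + y = 2*(mu/2) = 164 => mu = 164
x = y = 82, f = 13448
Verify: stationarity 2*82 = 164 = mu; primal 82 + 82 = 164 >= 164; dual mu = 164 >= 0; complementary slackness 164*(164 - 164) = 0. All KKT conditions hold.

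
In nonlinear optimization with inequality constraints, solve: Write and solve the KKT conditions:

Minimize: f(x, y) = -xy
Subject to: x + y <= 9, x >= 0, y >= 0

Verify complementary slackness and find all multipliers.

Problem: min -xy s.t. x + y <= 9 (multiplier lambda), x >= 0 (mu_x), y >= 0 (mu_y)
KKT stationarity: -y + lambda - mu_x = 0, -x + lambda - mu_y = 0, with lambda, mu_x, mu_y >= 0
Complementary slackness: lambda*(x + y - 9) = 0, mu_x*x = 0, mu_y*y = 0
If lambda = 0: y = -mu_x <= 0 and x = -mu_y <= 0 force x = y = 0 with f = 0; but x = y = 9/2 is feasible with f = -81/4 < 0, so this is not the minimum. Hence lambda > 0 and x + y = 9.
Try x > 0, y > 0 (so mu_x = mu_y = 0): y = lambda, x = lambda => x = y = lambda
x + y = 9 => 2*lambda = 9 => lambda = 9/2
x* = y* = 9/2 > 0, consistent with mu_x = mu_y = 0.
(Any feasible point with x = 0 or y = 0 has f = 0 > -81/4, so the minimum is not on those boundaries.)
min(-xy) = -81/4 (i.e. max xy = 81/4)
Multipliers: lambda = 9/2, mu_x = 0, mu_y = 0
Complementary slackness: lambda*(x + y - 9) = 9/2*(9/2 + 9/2 - 9) = 0, mu_x*x = 0*9/2 = 0, mu_y*y = 0*9/2 = 0. Satisfied.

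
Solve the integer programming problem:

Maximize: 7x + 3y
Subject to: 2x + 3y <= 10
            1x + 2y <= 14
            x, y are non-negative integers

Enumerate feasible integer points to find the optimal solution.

Constraint 1: 2x + 3y <= 10
Constraint 2: 1x + 2y <= 14
Feasible x range (need y >= 0): 0 <= x <= min(10/2, 14/1) => x in {0, ..., 5}.
Enumerate feasible integer points row by row (the coefficient of y is 3 > 0, so for each x the largest feasible y gives the best value):
  x = 0: y <= min((10 - 2*0)/3, (14 - 1*0)/2) => y in {0, ..., 3}; best 7*0 + 3*3 = 9
  x = 1: y <= min((10 - 2*1)/3, (14 - 1*1)/2) => y in {0, ..., 2}; best 7*1 + 3*2 = 13
  x = 2: y <= min((10 - 2*2)/3, (14 - 1*2)/2) => y in {0, ..., 2}; best 7*2 + 3*2 = 20
  x = 3: y <= min((10 - 2*3)/3, (14 - 1*3)/2) => y in {0, ..., 1}; best 7*3 + 3*1 = 24
  x = 4: y <= min((10 - 2*4)/3, (14 - 1*4)/2) => y in {0}; best 7*4 + 3*0 = 28
  x = 5: y <= min((10 - 2*5)/3, (14 - 1*5)/2) => y in {0}; best 7*5 + 3*0 = 35
The maximum 7x + 3y = 35 is achieved at x = 5, y = 0.
Check: 2*5 + 3*0 = 10 <= 10 and 1*5 + 2*0 = 5 <= 14.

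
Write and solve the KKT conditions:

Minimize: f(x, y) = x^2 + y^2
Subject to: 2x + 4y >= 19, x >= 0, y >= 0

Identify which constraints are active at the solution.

KKT conditions for min x^2 + y^2 s.t. 2x + 4y >= 19, x >= 0, y >= 0:
Stationarity: 2x = mu*2 + mu_x, 2y = mu*4 + mu_y, with mu, mu_x, mu_y >= 0
Complementary slackness: mu*(2x + 4y - 19) = 0, mu_x*x = 0, mu_y*y = 0
(0, 0) is infeasible (2*0 + 4*0 < 19), so if mu = 0 stationarity would force x = mu_x/2 >= 0, y = mu_y/2 >= 0 with mu_x*x = mu_y*y = 0, i.e. x = y = 0: contradiction. Hence mu > 0 and 2x + 4y = 19 is active.
Try x > 0, y > 0 (so mu_x = mu_y = 0): x = 2*mu/2, y = 4*mu/2
Substitute: 2*(2*mu/2) + 4*(4*mu/2) = 19
  mu*20/2 = 19 => mu = 19/10
x* = 19/10 > 0, y* = 19/5 > 0, consistent with mu_x = mu_y = 0.
f is convex and the constraints are linear, so this KKT point is the global minimum.
f* = 361/20
Active constraints: 2x + 4y >= 19 (holds with equality, mu = 19/10 > 0); x >= 0 and y >= 0 are inactive (mu_x = mu_y = 0).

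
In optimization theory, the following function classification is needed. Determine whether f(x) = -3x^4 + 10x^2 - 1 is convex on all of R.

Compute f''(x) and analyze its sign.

f(x) = -3x^4 + 10x^2 - 1
f'(x) = -12x^3 + 20x
f''(x) = -36x^2 + 20
f''(x) = -36x^2 + 20 -> -inf as |x| -> inf
Therefore, f is not globally convex on R.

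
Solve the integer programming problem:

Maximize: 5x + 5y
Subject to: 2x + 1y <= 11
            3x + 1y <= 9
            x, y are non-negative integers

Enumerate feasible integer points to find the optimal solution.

Constraint 1: 2x + 1y <= 11
Constraint 2: 3x + 1y <= 9
Feasible x range (need y >= 0): 0 <= x <= min(11/2, 9/3) => x in {0, ..., 3}.
Enumerate feasible integer points row by row (the coefficient of y is 5 > 0, so for each x the largest feasible y gives the best value):
  x = 0: y <= min((11 - 2*0)/1, (9 - 3*0)/1) => y in {0, ..., 9}; best 5*0 + 5*9 = 45
  x = 1: y <= min((11 - 2*1)/1, (9 - 3*1)/1) => y in {0, ..., 6}; best 5*1 + 5*6 = 35
  x = 2: y <= min((11 - 2*2)/1, (9 - 3*2)/1) => y in {0, ..., 3}; best 5*2 + 5*3 = 25
  x = 3: y <= min((11 - 2*3)/1, (9 - 3*3)/1) => y in {0}; best 5*3 + 5*0 = 15
The maximum 5x + 5y = 45 is achieved at x = 0, y = 9.
Check: 2*0 + 1*9 = 9 <= 11 and 3*0 + 1*9 = 9 <= 9.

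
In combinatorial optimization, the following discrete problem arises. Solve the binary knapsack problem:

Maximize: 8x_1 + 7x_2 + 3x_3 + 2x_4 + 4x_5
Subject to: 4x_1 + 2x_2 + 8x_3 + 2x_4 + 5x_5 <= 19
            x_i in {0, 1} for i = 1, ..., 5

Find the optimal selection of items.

Items: item 1 (v=8, w=4), item 2 (v=7, w=2), item 3 (v=3, w=8), item 4 (v=2, w=2), item 5 (v=4, w=5)
Capacity: 19
Checking all 32 subsets (w = total weight, v = total value):
  {}: w = 0, v = 0
  {1}: w = 4, v = 8
  {2}: w = 2, v = 7
  {3}: w = 8, v = 3
  {4}: w = 2, v = 2
  {5}: w = 5, v = 4
  {1, 2}: w = 6, v = 15
  {1, 3}: w = 12, v = 11
  {1, 4}: w = 6, v = 10
  {1, 5}: w = 9, v = 12
  {2, 3}: w = 10, v = 10
  {2, 4}: w = 4, v = 9
  {2, 5}: w = 7, v = 11
  {3, 4}: w = 10, v = 5
  {3, 5}: w = 13, v = 7
  {4, 5}: w = 7, v = 6
  {1, 2, 3}: w = 14, v = 18
  {1, 2, 4}: w = 8, v = 17
  {1, 2, 5}: w = 11, v = 19
  {1, 3, 4}: w = 14, v = 13
  {1, 3, 5}: w = 17, v = 15
  {1, 4, 5}: w = 11, v = 14
  {2, 3, 4}: w = 12, v = 12
  {2, 3, 5}: w = 15, v = 14
  {2, 4, 5}: w = 9, v = 13
  {3, 4, 5}: w = 15, v = 9
  {1, 2, 3, 4}: w = 16, v = 20
  {1, 2, 3, 5}: w = 19, v = 22
  {1, 2, 4, 5}: w = 13, v = 21
  {1, 3, 4, 5}: w = 19, v = 17
  {2, 3, 4, 5}: w = 17, v = 16
  {1, 2, 3, 4, 5}: w = 21 > 19, infeasible
Best feasible subset: items [1, 2, 3, 5]
Total weight: 19 <= 19, total value: 22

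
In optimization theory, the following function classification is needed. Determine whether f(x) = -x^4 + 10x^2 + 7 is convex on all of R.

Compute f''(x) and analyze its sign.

f(x) = -x^4 + 10x^2 + 7
f'(x) = -4x^3 + 20x
f''(x) = -12x^2 + 20
f''(x) = -12x^2 + 20 -> -inf as |x| -> inf
Therefore, f is not globally convex on R.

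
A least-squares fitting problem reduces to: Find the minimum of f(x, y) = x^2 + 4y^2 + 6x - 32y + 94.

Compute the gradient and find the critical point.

f(x,y) = x^2 + 4y^2 + 6x - 32y + 94
df/dx = 2x + (6) = 0  =>  x = -3
df/dy = 8y + (-32) = 0  =>  y = 4
f(-3, 4) = 1*(-3)^2 + 4*(4)^2 + 6*(-3) + -32*(4) + 94 = 21
Hessian is diagonal with entries 2, 8 > 0, so this is a minimum.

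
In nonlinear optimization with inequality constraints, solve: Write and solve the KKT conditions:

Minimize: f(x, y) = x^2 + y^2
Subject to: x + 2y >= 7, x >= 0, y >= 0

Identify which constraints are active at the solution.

KKT conditions for min x^2 + y^2 s.t. 1x + 2y >= 7, x >= 0, y >= 0:
Stationarity: 2x = mu*1 + mu_x, 2y = mu*2 + mu_y, with mu, mu_x, mu_y >= 0
Complementary slackness: mu*(x + 2y - 7) = 0, mu_x*x = 0, mu_y*y = 0
(0, 0) is infeasible (1*0 + 2*0 < 7), so if mu = 0 stationarity would force x = mu_x/2 >= 0, y = mu_y/2 >= 0 with mu_x*x = mu_y*y = 0, i.e. x = y = 0: contradiction. Hence mu > 0 and x + 2y = 7 is active.
Try x > 0, y > 0 (so mu_x = mu_y = 0): x = 1*mu/2, y = 2*mu/2
Substitute: 1*(1*mu/2) + 2*(2*mu/2) = 7
  mu*5/2 = 7 => mu = 14/5
x* = 7/5 > 0, y* = 14/5 > 0, consistent with mu_x = mu_y = 0.
f is convex and the constraints are linear, so this KKT point is the global minimum.
f* = 49/5
Active constraints: x + 2y >= 7 (holds with equality, mu = 14/5 > 0); x >= 0 and y >= 0 are inactive (mu_x = mu_y = 0).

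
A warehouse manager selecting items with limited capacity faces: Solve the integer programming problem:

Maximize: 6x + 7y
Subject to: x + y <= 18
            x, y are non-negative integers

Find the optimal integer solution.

Objective: 6x + 7y, constraint: x + y <= 18
Coefficient of y is 7 > coefficient of x is 6, so allocate the entire budget to y.
Optimal: x = 0, y = 18, value = 126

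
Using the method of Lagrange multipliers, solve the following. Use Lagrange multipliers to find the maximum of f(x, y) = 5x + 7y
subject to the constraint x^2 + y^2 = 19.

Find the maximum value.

Set up Lagrange conditions: grad f = lambda * grad g
  5 = 2*lambda*x
  7 = 2*lambda*y
From these: x/y = 5/7, so x = 5t, y = 7t for some t.
Substitute into constraint: (5t)^2 + (7t)^2 = 19
  t^2 * 74 = 19
  t = sqrt(19/74)
Maximum = 5*x + 7*y = (5^2 + 7^2)*t = 74 * sqrt(19/74) = sqrt(1406)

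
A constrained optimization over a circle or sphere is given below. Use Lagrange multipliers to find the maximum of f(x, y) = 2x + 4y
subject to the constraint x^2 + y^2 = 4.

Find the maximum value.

Set up Lagrange conditions: grad f = lambda * grad g
  2 = 2*lambda*x
  4 = 2*lambda*y
From these: x/y = 2/4, so x = 2t, y = 4t for some t.
Substitute into constraint: (2t)^2 + (4t)^2 = 4
  t^2 * 20 = 4
  t = sqrt(4/20)
Maximum = 2*x + 4*y = (2^2 + 4^2)*t = 20 * sqrt(4/20) = sqrt(80)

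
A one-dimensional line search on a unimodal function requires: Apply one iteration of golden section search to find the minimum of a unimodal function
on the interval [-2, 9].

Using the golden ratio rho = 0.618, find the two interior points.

Golden section search on [-2, 9].
Golden ratio rho = 0.618 (approx).
Interior points:
  x_1 = -2 + (1-0.618)*11 = 2.2020
  x_2 = -2 + 0.618*11 = 4.7980
Compare f(x_1) and f(x_2) to determine which subinterval to keep.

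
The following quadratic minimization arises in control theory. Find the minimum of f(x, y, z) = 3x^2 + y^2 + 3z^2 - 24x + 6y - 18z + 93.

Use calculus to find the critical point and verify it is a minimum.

f(x,y,z) = 3x^2 + y^2 + 3z^2 - 24x + 6y - 18z + 93
df/dx = 6x + (-24) = 0 => x = 4
df/dy = 2y + (6) = 0 => y = -3
df/dz = 6z + (-18) = 0 => z = 3
f(4,-3,3) = 3*(4)^2 + 1*(-3)^2 + 3*(3)^2 + -24*(4) + 6*(-3) + -18*(3) + 93 = 9
Hessian is diagonal with entries 6, 2, 6 > 0, confirmed minimum.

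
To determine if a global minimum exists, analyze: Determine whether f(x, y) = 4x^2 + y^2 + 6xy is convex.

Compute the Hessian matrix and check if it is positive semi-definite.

f(x,y) = 4x^2 + y^2 + 6xy
Hessian H = [[8, 6], [6, 2]]
trace(H) = 10, det(H) = -20
Eigenvalues: (10 +/- sqrt(180)) / 2 = 11.71, -1.708
Since not both eigenvalues positive, f is neither convex nor concave.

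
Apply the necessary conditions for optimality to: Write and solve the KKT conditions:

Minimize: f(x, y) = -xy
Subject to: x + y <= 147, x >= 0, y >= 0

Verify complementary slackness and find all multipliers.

Problem: min -xy s.t. x + y <= 147 (multiplier lambda), x >= 0 (mu_x), y >= 0 (mu_y)
KKT stationarity: -y + lambda - mu_x = 0, -x + lambda - mu_y = 0, with lambda, mu_x, mu_y >= 0
Complementary slackness: lambda*(x + y - 147) = 0, mu_x*x = 0, mu_y*y = 0
If lambda = 0: y = -mu_x <= 0 and x = -mu_y <= 0 force x = y = 0 with f = 0; but x = y = 147/2 is feasible with f = -21609/4 < 0, so this is not the minimum. Hence lambda > 0 and x + y = 147.
Try x > 0, y > 0 (so mu_x = mu_y = 0): y = lambda, x = lambda => x = y = lambda
x + y = 147 => 2*lambda = 147 => lambda = 147/2
x* = y* = 147/2 > 0, consistent with mu_x = mu_y = 0.
(Any feasible point with x = 0 or y = 0 has f = 0 > -21609/4, so the minimum is not on those boundaries.)
min(-xy) = -21609/4 (i.e. max xy = 21609/4)
Multipliers: lambda = 147/2, mu_x = 0, mu_y = 0
Complementary slackness: lambda*(x + y - 147) = 147/2*(147/2 + 147/2 - 147) = 0, mu_x*x = 0*147/2 = 0, mu_y*y = 0*147/2 = 0. Satisfied.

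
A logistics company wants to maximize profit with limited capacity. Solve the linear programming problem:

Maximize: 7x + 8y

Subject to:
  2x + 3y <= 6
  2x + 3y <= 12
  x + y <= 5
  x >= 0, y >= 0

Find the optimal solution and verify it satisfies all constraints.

Feasible vertices: (0, 0), (0, 2), (3, 0)
Objective 7x + 8y at each vertex:
  (0, 0): 0
  (0, 2): 16
  (3, 0): 21
Maximum is 21 at (3, 0).
Verify constraints at (x, y) = (3, 0):
  2*3 + 3*0 = 6 <= 6 (active)
  2*3 + 3*0 = 6 <= 12
  1*3 + 1*0 = 3 <= 5
  x = 3 >= 0, y = 0 >= 0. All constraints satisfied.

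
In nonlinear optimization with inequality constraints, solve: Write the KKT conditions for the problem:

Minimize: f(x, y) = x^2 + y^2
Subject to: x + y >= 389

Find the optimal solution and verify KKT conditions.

KKT conditions for min x^2 + y^2 s.t. x + y >= 389:
Stationarity: 2x = mu, 2y = mu
So x = y = mu/2.
Complementary slackness: mu*(x + y - 389) = 0
Primal feasibility: x + y >= 389; dual feasibility: mu >= 0
If mu = 0 then x = y = 0, but 0 + 0 < 389 is infeasible, so the constraint is active.
Constraint active: x + y = 2*(mu/2) = 389 => mu = 389
x = y = 389/2, f = 151321/2
Verify: stationarity 2*(389/2) = 389 = mu; primal 389/2 + 389/2 = 389 >= 389; dual mu = 389 >= 0; complementary slackness 389*(389 - 389) = 0. All KKT conditions hold.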